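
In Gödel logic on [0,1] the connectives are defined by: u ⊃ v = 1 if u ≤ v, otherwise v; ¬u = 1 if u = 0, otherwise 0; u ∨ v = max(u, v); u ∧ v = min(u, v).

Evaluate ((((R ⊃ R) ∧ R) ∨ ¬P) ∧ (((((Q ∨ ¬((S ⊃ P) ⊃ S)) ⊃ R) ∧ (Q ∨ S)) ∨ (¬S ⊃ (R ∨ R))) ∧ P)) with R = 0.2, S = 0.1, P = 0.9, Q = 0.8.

0.20

(R ⊃ R): 0.2 ≤ 0.2, so result = 1
((R ⊃ R) ∧ R) = min(1, 0.2) = 0.2
¬P: Gödel ¬ of 0.9 = 0 (operand ≠ 0)
(((R ⊃ R) ∧ R) ∨ ¬P) = max(0.2, 0) = 0.2
(S ⊃ P): 0.1 ≤ 0.9, so result = 1
((S ⊃ P) ⊃ S): 1 > 0.1, so result = 0.1
¬((S ⊃ P) ⊃ S): Gödel ¬ of 0.1 = 0 (operand ≠ 0)
(Q ∨ ¬((S ⊃ P) ⊃ S)) = max(0.8, 0) = 0.8
((Q ∨ ¬((S ⊃ P) ⊃ S)) ⊃ R): 0.8 > 0.2, so result = 0.2
(Q ∨ S) = max(0.8, 0.1) = 0.8
(((Q ∨ ¬((S ⊃ P) ⊃ S)) ⊃ R) ∧ (Q ∨ S)) = min(0.2, 0.8) = 0.2
¬S: Gödel ¬ of 0.1 = 0 (operand ≠ 0)
(R ∨ R) = max(0.2, 0.2) = 0.2
(¬S ⊃ (R ∨ R)): 0 ≤ 0.2, so result = 1
((((Q ∨ ¬((S ⊃ P) ⊃ S)) ⊃ R) ∧ (Q ∨ S)) ∨ (¬S ⊃ (R ∨ R))) = max(0.2, 1) = 1
(((((Q ∨ ¬((S ⊃ P) ⊃ S)) ⊃ R) ∧ (Q ∨ S)) ∨ (¬S ⊃ (R ∨ R))) ∧ P) = min(1, 0.9) = 0.9
((((R ⊃ R) ∧ R) ∨ ¬P) ∧ (((((Q ∨ ¬((S ⊃ P) ⊃ S)) ⊃ R) ∧ (Q ∨ S)) ∨ (¬S ⊃ (R ∨ R))) ∧ P)) = min(0.2, 0.9) = 0.2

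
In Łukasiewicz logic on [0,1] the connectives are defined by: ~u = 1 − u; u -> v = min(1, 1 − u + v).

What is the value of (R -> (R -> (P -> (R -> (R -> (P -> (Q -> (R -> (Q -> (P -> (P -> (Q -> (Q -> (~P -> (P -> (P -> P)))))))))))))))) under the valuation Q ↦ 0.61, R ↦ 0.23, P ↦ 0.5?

~P: Łukasiewicz ¬ gives 1 − 0.5 = 0.5
(P -> P): min(1, 1 − 0.5 + 0.5) = 1
(P -> (P -> P)): min(1, 1 − 0.5 + 1) = 1
(~P -> (P -> (P -> P))): min(1, 1 − 0.5 + 1) = 1
(Q -> (~P -> (P -> (P -> P)))): min(1, 1 − 0.61 + 1) = 1
(Q -> (Q -> (~P -> (P -> (P -> P))))): min(1, 1 − 0.61 + 1) = 1
(P -> (Q -> (Q -> (~P -> (P -> (P -> P)))))): min(1, 1 − 0.5 + 1) = 1
(P -> (P -> (Q -> (Q -> (~P -> (P -> (P -> P))))))): min(1, 1 − 0.5 + 1) = 1
(Q -> (P -> (P -> (Q -> (Q -> (~P -> (P -> (P -> P)))))))): min(1, 1 − 0.61 + 1) = 1
(R -> (Q -> (P -> (P -> (Q -> (Q -> (~P -> (P -> (P -> P))))))))): min(1, 1 − 0.23 + 1) = 1
(Q -> (R -> (Q -> (P -> (P -> (Q -> (Q -> (~P -> (P -> (P -> P)))))))))): min(1, 1 − 0.61 + 1) = 1
(P -> (Q -> (R -> (Q -> (P -> (P -> (Q -> (Q -> (~P -> (P -> (P -> P))))))))))): min(1, 1 − 0.5 + 1) = 1
(R -> (P -> (Q -> (R -> (Q -> (P -> (P -> (Q -> (Q -> (~P -> (P -> (P -> P)))))))))))): min(1, 1 − 0.23 + 1) = 1
(R -> (R -> (P -> (Q -> (R -> (Q -> (P -> (P -> (Q -> (Q -> (~P -> (P -> (P -> P))))))))))))): min(1, 1 − 0.23 + 1) = 1
(P -> (R -> (R -> (P -> (Q -> (R -> (Q -> (P -> (P -> (Q -> (Q -> (~P -> (P -> (P -> P)))))))))))))): min(1, 1 − 0.5 + 1) = 1
(R -> (P -> (R -> (R -> (P -> (Q -> (R -> (Q -> (P -> (P -> (Q -> (Q -> (~P -> (P -> (P -> P))))))))))))))): min(1, 1 − 0.23 + 1) = 1
(R -> (R -> (P -> (R -> (R -> (P -> (Q -> (R -> (Q -> (P -> (P -> (Q -> (Q -> (~P -> (P -> (P -> P)))))))))))))))): min(1, 1 − 0.23 + 1) = 1

1.00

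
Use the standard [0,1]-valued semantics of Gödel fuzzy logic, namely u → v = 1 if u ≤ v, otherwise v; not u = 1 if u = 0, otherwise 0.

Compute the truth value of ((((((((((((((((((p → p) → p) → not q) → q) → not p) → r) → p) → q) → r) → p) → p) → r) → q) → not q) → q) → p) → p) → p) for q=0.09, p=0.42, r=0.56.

(p → p): 0.42 ≤ 0.42, so result = 1
((p → p) → p): 1 > 0.42, so result = 0.42
not q: Gödel ¬ of 0.09 = 0 (operand ≠ 0)
(((p → p) → p) → not q): 0.42 > 0, so result = 0
((((p → p) → p) → not q) → q): 0 ≤ 0.09, so result = 1
not p: Gödel ¬ of 0.42 = 0 (operand ≠ 0)
(((((p → p) → p) → not q) → q) → not p): 1 > 0, so result = 0
((((((p → p) → p) → not q) → q) → not p) → r): 0 ≤ 0.56, so result = 1
(((((((p → p) → p) → not q) → q) → not p) → r) → p): 1 > 0.42, so result = 0.42
((((((((p → p) → p) → not q) → q) → not p) → r) → p) → q): 0.42 > 0.09, so result = 0.09
(((((((((p → p) → p) → not q) → q) → not p) → r) → p) → q) → r): 0.09 ≤ 0.56, so result = 1
((((((((((p → p) → p) → not q) → q) → not p) → r) → p) → q) → r) → p): 1 > 0.42, so result = 0.42
(((((((((((p → p) → p) → not q) → q) → not p) → r) → p) → q) → r) → p) → p): 0.42 ≤ 0.42, so result = 1
((((((((((((p → p) → p) → not q) → q) → not p) → r) → p) → q) → r) → p) → p) → r): 1 > 0.56, so result = 0.56
(((((((((((((p → p) → p) → not q) → q) → not p) → r) → p) → q) → r) → p) → p) → r) → q): 0.56 > 0.09, so result = 0.09
not q: Gödel ¬ of 0.09 = 0 (operand ≠ 0)
((((((((((((((p → p) → p) → not q) → q) → not p) → r) → p) → q) → r) → p) → p) → r) → q) → not q): 0.09 > 0, so result = 0
(((((((((((((((p → p) → p) → not q) → q) → not p) → r) → p) → q) → r) → p) → p) → r) → q) → not q) → q): 0 ≤ 0.09, so result = 1
((((((((((((((((p → p) → p) → not q) → q) → not p) → r) → p) → q) → r) → p) → p) → r) → q) → not q) → q) → p): 1 > 0.42, so result = 0.42
(((((((((((((((((p → p) → p) → not q) → q) → not p) → r) → p) → q) → r) → p) → p) → r) → q) → not q) → q) → p) → p): 0.42 ≤ 0.42, so result = 1
((((((((((((((((((p → p) → p) → not q) → q) → not p) → r) → p) → q) → r) → p) → p) → r) → q) → not q) → q) → p) → p) → p): 1 > 0.42, so result = 0.42

0.42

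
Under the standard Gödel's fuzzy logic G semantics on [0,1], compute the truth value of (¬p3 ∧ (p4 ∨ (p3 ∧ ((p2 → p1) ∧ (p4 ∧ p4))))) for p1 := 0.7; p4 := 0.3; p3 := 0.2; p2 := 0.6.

¬p3: Gödel ¬ of 0.2 = 0 (operand ≠ 0)
(p2 → p1): 0.6 ≤ 0.7, so result = 1
(p4 ∧ p4) = min(0.3, 0.3) = 0.3
((p2 → p1) ∧ (p4 ∧ p4)) = min(1, 0.3) = 0.3
(p3 ∧ ((p2 → p1) ∧ (p4 ∧ p4))) = min(0.2, 0.3) = 0.2
(p4 ∨ (p3 ∧ ((p2 → p1) ∧ (p4 ∧ p4)))) = max(0.3, 0.2) = 0.3
(¬p3 ∧ (p4 ∨ (p3 ∧ ((p2 → p1) ∧ (p4 ∧ p4))))) = min(0, 0.3) = 0

0.00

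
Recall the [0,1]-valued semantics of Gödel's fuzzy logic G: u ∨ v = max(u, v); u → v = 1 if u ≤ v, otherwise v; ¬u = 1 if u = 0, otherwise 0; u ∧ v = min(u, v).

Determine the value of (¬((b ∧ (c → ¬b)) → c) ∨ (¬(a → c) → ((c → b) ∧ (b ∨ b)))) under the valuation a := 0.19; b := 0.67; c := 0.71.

¬b: Gödel ¬ of 0.67 = 0 (operand ≠ 0)
(c → ¬b): 0.71 > 0, so result = 0
(b ∧ (c → ¬b)) = min(0.67, 0) = 0
((b ∧ (c → ¬b)) → c): 0 ≤ 0.71, so result = 1
¬((b ∧ (c → ¬b)) → c): Gödel ¬ of 1 = 0 (operand ≠ 0)
(a → c): 0.19 ≤ 0.71, so result = 1
¬(a → c): Gödel ¬ of 1 = 0 (operand ≠ 0)
(c → b): 0.71 > 0.67, so result = 0.67
(b ∨ b) = max(0.67, 0.67) = 0.67
((c → b) ∧ (b ∨ b)) = min(0.67, 0.67) = 0.67
(¬(a → c) → ((c → b) ∧ (b ∨ b))): 0 ≤ 0.67, so result = 1
(¬((b ∧ (c → ¬b)) → c) ∨ (¬(a → c) → ((c → b) ∧ (b ∨ b)))) = max(0, 1) = 1

1.00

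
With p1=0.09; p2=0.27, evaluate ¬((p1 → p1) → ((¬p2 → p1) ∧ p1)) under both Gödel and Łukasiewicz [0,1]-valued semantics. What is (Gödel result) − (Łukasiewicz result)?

-0.91

Gödel evaluation:
  (p1 → p1): 0.09 ≤ 0.09, so result = 1
  ¬p2: Gödel ¬ of 0.27 = 0 (operand ≠ 0)
  (¬p2 → p1): 0 ≤ 0.09, so result = 1
  ((¬p2 → p1) ∧ p1) = min(1, 0.09) = 0.09
  ((p1 → p1) → ((¬p2 → p1) ∧ p1)): 1 > 0.09, so result = 0.09
  ¬((p1 → p1) → ((¬p2 → p1) ∧ p1)): Gödel ¬ of 0.09 = 0 (operand ≠ 0)
  Gödel value = 0
Łukasiewicz evaluation:
  (p1 → p1): min(1, 1 − 0.09 + 0.09) = 1
  ¬p2: Łukasiewicz ¬ gives 1 − 0.27 = 0.73
  (¬p2 → p1): min(1, 1 − 0.73 + 0.09) = 0.36
  ((¬p2 → p1) ∧ p1) = min(0.36, 0.09) = 0.09
  ((p1 → p1) → ((¬p2 → p1) ∧ p1)): min(1, 1 − 1 + 0.09) = 0.09
  ¬((p1 → p1) → ((¬p2 → p1) ∧ p1)): Łukasiewicz ¬ gives 1 − 0.09 = 0.91
  Łukasiewicz value = 0.91
Difference: 0 − 0.91 = -0.91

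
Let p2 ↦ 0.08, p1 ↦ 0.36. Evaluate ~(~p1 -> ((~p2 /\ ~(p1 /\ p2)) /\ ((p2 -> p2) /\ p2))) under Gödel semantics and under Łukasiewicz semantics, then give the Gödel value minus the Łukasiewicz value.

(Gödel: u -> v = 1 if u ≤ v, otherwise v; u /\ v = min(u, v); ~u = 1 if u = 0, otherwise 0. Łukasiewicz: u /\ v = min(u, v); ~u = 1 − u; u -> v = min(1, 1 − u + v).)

-0.56

Gödel evaluation:
  ~p1: Gödel ¬ of 0.36 = 0 (operand ≠ 0)
  ~p2: Gödel ¬ of 0.08 = 0 (operand ≠ 0)
  (p1 /\ p2) = min(0.36, 0.08) = 0.08
  ~(p1 /\ p2): Gödel ¬ of 0.08 = 0 (operand ≠ 0)
  (~p2 /\ ~(p1 /\ p2)) = min(0, 0) = 0
  (p2 -> p2): 0.08 ≤ 0.08, so result = 1
  ((p2 -> p2) /\ p2) = min(1, 0.08) = 0.08
  ((~p2 /\ ~(p1 /\ p2)) /\ ((p2 -> p2) /\ p2)) = min(0, 0.08) = 0
  (~p1 -> ((~p2 /\ ~(p1 /\ p2)) /\ ((p2 -> p2) /\ p2))): 0 ≤ 0, so result = 1
  ~(~p1 -> ((~p2 /\ ~(p1 /\ p2)) /\ ((p2 -> p2) /\ p2))): Gödel ¬ of 1 = 0 (operand ≠ 0)
  Gödel value = 0
Łukasiewicz evaluation:
  ~p1: Łukasiewicz ¬ gives 1 − 0.36 = 0.64
  ~p2: Łukasiewicz ¬ gives 1 − 0.08 = 0.92
  (p1 /\ p2) = min(0.36, 0.08) = 0.08
  ~(p1 /\ p2): Łukasiewicz ¬ gives 1 − 0.08 = 0.92
  (~p2 /\ ~(p1 /\ p2)) = min(0.92, 0.92) = 0.92
  (p2 -> p2): min(1, 1 − 0.08 + 0.08) = 1
  ((p2 -> p2) /\ p2) = min(1, 0.08) = 0.08
  ((~p2 /\ ~(p1 /\ p2)) /\ ((p2 -> p2) /\ p2)) = min(0.92, 0.08) = 0.08
  (~p1 -> ((~p2 /\ ~(p1 /\ p2)) /\ ((p2 -> p2) /\ p2))): min(1, 1 − 0.64 + 0.08) = 0.44
  ~(~p1 -> ((~p2 /\ ~(p1 /\ p2)) /\ ((p2 -> p2) /\ p2))): Łukasiewicz ¬ gives 1 − 0.44 = 0.56
  Łukasiewicz value = 0.56
Difference: 0 − 0.56 = -0.56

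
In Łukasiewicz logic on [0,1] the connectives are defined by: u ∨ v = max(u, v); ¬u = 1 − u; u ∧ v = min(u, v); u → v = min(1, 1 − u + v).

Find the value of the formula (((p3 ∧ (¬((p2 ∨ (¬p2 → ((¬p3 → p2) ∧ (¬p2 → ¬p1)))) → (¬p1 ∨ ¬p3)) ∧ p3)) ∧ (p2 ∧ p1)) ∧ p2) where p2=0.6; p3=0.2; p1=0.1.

¬p2: Łukasiewicz ¬ gives 1 − 0.6 = 0.4
¬p3: Łukasiewicz ¬ gives 1 − 0.2 = 0.8
(¬p3 → p2): min(1, 1 − 0.8 + 0.6) = 0.8
¬p2: Łukasiewicz ¬ gives 1 − 0.6 = 0.4
¬p1: Łukasiewicz ¬ gives 1 − 0.1 = 0.9
(¬p2 → ¬p1): min(1, 1 − 0.4 + 0.9) = 1
((¬p3 → p2) ∧ (¬p2 → ¬p1)) = min(0.8, 1) = 0.8
(¬p2 → ((¬p3 → p2) ∧ (¬p2 → ¬p1))): min(1, 1 − 0.4 + 0.8) = 1
(p2 ∨ (¬p2 → ((¬p3 → p2) ∧ (¬p2 → ¬p1)))) = max(0.6, 1) = 1
¬p1: Łukasiewicz ¬ gives 1 − 0.1 = 0.9
¬p3: Łukasiewicz ¬ gives 1 − 0.2 = 0.8
(¬p1 ∨ ¬p3) = max(0.9, 0.8) = 0.9
((p2 ∨ (¬p2 → ((¬p3 → p2) ∧ (¬p2 → ¬p1)))) → (¬p1 ∨ ¬p3)): min(1, 1 − 1 + 0.9) = 0.9
¬((p2 ∨ (¬p2 → ((¬p3 → p2) ∧ (¬p2 → ¬p1)))) → (¬p1 ∨ ¬p3)): Łukasiewicz ¬ gives 1 − 0.9 = 0.1
(¬((p2 ∨ (¬p2 → ((¬p3 → p2) ∧ (¬p2 → ¬p1)))) → (¬p1 ∨ ¬p3)) ∧ p3) = min(0.1, 0.2) = 0.1
(p3 ∧ (¬((p2 ∨ (¬p2 → ((¬p3 → p2) ∧ (¬p2 → ¬p1)))) → (¬p1 ∨ ¬p3)) ∧ p3)) = min(0.2, 0.1) = 0.1
(p2 ∧ p1) = min(0.6, 0.1) = 0.1
((p3 ∧ (¬((p2 ∨ (¬p2 → ((¬p3 → p2) ∧ (¬p2 → ¬p1)))) → (¬p1 ∨ ¬p3)) ∧ p3)) ∧ (p2 ∧ p1)) = min(0.1, 0.1) = 0.1
(((p3 ∧ (¬((p2 ∨ (¬p2 → ((¬p3 → p2) ∧ (¬p2 → ¬p1)))) → (¬p1 ∨ ¬p3)) ∧ p3)) ∧ (p2 ∧ p1)) ∧ p2) = min(0.1, 0.6) = 0.1

0.10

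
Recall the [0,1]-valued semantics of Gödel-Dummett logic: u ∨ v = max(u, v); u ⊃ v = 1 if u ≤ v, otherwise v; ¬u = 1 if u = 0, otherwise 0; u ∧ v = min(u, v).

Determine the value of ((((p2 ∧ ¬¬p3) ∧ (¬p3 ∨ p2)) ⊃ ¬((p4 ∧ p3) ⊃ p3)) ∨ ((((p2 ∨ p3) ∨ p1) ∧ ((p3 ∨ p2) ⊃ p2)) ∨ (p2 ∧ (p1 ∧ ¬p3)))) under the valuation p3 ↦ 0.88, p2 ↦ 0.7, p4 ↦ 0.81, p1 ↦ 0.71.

0.70

¬p3: Gödel ¬ of 0.88 = 0 (operand ≠ 0)
¬¬p3: Gödel ¬ of 0 = 1 (operand is 0)
(p2 ∧ ¬¬p3) = min(0.7, 1) = 0.7
¬p3: Gödel ¬ of 0.88 = 0 (operand ≠ 0)
(¬p3 ∨ p2) = max(0, 0.7) = 0.7
((p2 ∧ ¬¬p3) ∧ (¬p3 ∨ p2)) = min(0.7, 0.7) = 0.7
(p4 ∧ p3) = min(0.81, 0.88) = 0.81
((p4 ∧ p3) ⊃ p3): 0.81 ≤ 0.88, so result = 1
¬((p4 ∧ p3) ⊃ p3): Gödel ¬ of 1 = 0 (operand ≠ 0)
(((p2 ∧ ¬¬p3) ∧ (¬p3 ∨ p2)) ⊃ ¬((p4 ∧ p3) ⊃ p3)): 0.7 > 0, so result = 0
(p2 ∨ p3) = max(0.7, 0.88) = 0.88
((p2 ∨ p3) ∨ p1) = max(0.88, 0.71) = 0.88
(p3 ∨ p2) = max(0.88, 0.7) = 0.88
((p3 ∨ p2) ⊃ p2): 0.88 > 0.7, so result = 0.7
(((p2 ∨ p3) ∨ p1) ∧ ((p3 ∨ p2) ⊃ p2)) = min(0.88, 0.7) = 0.7
¬p3: Gödel ¬ of 0.88 = 0 (operand ≠ 0)
(p1 ∧ ¬p3) = min(0.71, 0) = 0
(p2 ∧ (p1 ∧ ¬p3)) = min(0.7, 0) = 0
((((p2 ∨ p3) ∨ p1) ∧ ((p3 ∨ p2) ⊃ p2)) ∨ (p2 ∧ (p1 ∧ ¬p3))) = max(0.7, 0) = 0.7
((((p2 ∧ ¬¬p3) ∧ (¬p3 ∨ p2)) ⊃ ¬((p4 ∧ p3) ⊃ p3)) ∨ ((((p2 ∨ p3) ∨ p1) ∧ ((p3 ∨ p2) ⊃ p2)) ∨ (p2 ∧ (p1 ∧ ¬p3)))) = max(0, 0.7) = 0.7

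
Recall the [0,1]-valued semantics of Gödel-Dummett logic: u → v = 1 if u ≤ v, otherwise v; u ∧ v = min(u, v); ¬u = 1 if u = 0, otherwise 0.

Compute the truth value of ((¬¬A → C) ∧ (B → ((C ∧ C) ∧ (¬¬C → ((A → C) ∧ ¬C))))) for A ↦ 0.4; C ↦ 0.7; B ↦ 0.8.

¬A: Gödel ¬ of 0.4 = 0 (operand ≠ 0)
¬¬A: Gödel ¬ of 0 = 1 (operand is 0)
(¬¬A → C): 1 > 0.7, so result = 0.7
(C ∧ C) = min(0.7, 0.7) = 0.7
¬C: Gödel ¬ of 0.7 = 0 (operand ≠ 0)
¬¬C: Gödel ¬ of 0 = 1 (operand is 0)
(A → C): 0.4 ≤ 0.7, so result = 1
¬C: Gödel ¬ of 0.7 = 0 (operand ≠ 0)
((A → C) ∧ ¬C) = min(1, 0) = 0
(¬¬C → ((A → C) ∧ ¬C)): 1 > 0, so result = 0
((C ∧ C) ∧ (¬¬C → ((A → C) ∧ ¬C))) = min(0.7, 0) = 0
(B → ((C ∧ C) ∧ (¬¬C → ((A → C) ∧ ¬C)))): 0.8 > 0, so result = 0
((¬¬A → C) ∧ (B → ((C ∧ C) ∧ (¬¬C → ((A → C) ∧ ¬C))))) = min(0.7, 0) = 0

0.00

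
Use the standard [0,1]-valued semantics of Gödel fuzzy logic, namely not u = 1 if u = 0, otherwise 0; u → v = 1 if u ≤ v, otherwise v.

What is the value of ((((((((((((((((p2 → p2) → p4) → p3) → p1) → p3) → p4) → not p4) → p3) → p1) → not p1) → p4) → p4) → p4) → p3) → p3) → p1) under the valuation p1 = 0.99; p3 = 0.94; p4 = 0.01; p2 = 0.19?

(p2 → p2): 0.19 ≤ 0.19, so result = 1
((p2 → p2) → p4): 1 > 0.01, so result = 0.01
(((p2 → p2) → p4) → p3): 0.01 ≤ 0.94, so result = 1
((((p2 → p2) → p4) → p3) → p1): 1 > 0.99, so result = 0.99
(((((p2 → p2) → p4) → p3) → p1) → p3): 0.99 > 0.94, so result = 0.94
((((((p2 → p2) → p4) → p3) → p1) → p3) → p4): 0.94 > 0.01, so result = 0.01
not p4: Gödel ¬ of 0.01 = 0 (operand ≠ 0)
(((((((p2 → p2) → p4) → p3) → p1) → p3) → p4) → not p4): 0.01 > 0, so result = 0
((((((((p2 → p2) → p4) → p3) → p1) → p3) → p4) → not p4) → p3): 0 ≤ 0.94, so result = 1
(((((((((p2 → p2) → p4) → p3) → p1) → p3) → p4) → not p4) → p3) → p1): 1 > 0.99, so result = 0.99
not p1: Gödel ¬ of 0.99 = 0 (operand ≠ 0)
((((((((((p2 → p2) → p4) → p3) → p1) → p3) → p4) → not p4) → p3) → p1) → not p1): 0.99 > 0, so result = 0
(((((((((((p2 → p2) → p4) → p3) → p1) → p3) → p4) → not p4) → p3) → p1) → not p1) → p4): 0 ≤ 0.01, so result = 1
((((((((((((p2 → p2) → p4) → p3) → p1) → p3) → p4) → not p4) → p3) → p1) → not p1) → p4) → p4): 1 > 0.01, so result = 0.01
(((((((((((((p2 → p2) → p4) → p3) → p1) → p3) → p4) → not p4) → p3) → p1) → not p1) → p4) → p4) → p4): 0.01 ≤ 0.01, so result = 1
((((((((((((((p2 → p2) → p4) → p3) → p1) → p3) → p4) → not p4) → p3) → p1) → not p1) → p4) → p4) → p4) → p3): 1 > 0.94, so result = 0.94
(((((((((((((((p2 → p2) → p4) → p3) → p1) → p3) → p4) → not p4) → p3) → p1) → not p1) → p4) → p4) → p4) → p3) → p3): 0.94 ≤ 0.94, so result = 1
((((((((((((((((p2 → p2) → p4) → p3) → p1) → p3) → p4) → not p4) → p3) → p1) → not p1) → p4) → p4) → p4) → p3) → p3) → p1): 1 > 0.99, so result = 0.99

0.99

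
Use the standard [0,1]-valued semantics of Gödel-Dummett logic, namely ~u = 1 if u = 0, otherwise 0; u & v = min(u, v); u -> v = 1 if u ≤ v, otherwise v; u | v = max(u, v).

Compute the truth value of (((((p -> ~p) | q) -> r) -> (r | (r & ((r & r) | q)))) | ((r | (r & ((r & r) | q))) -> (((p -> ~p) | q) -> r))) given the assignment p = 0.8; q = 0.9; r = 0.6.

~p: Gödel ¬ of 0.8 = 0 (operand ≠ 0)
(p -> ~p): 0.8 > 0, so result = 0
((p -> ~p) | q) = max(0, 0.9) = 0.9
(((p -> ~p) | q) -> r): 0.9 > 0.6, so result = 0.6
(r & r) = min(0.6, 0.6) = 0.6
((r & r) | q) = max(0.6, 0.9) = 0.9
(r & ((r & r) | q)) = min(0.6, 0.9) = 0.6
(r | (r & ((r & r) | q))) = max(0.6, 0.6) = 0.6
((((p -> ~p) | q) -> r) -> (r | (r & ((r & r) | q)))): 0.6 ≤ 0.6, so result = 1
(r & r) = min(0.6, 0.6) = 0.6
((r & r) | q) = max(0.6, 0.9) = 0.9
(r & ((r & r) | q)) = min(0.6, 0.9) = 0.6
(r | (r & ((r & r) | q))) = max(0.6, 0.6) = 0.6
~p: Gödel ¬ of 0.8 = 0 (operand ≠ 0)
(p -> ~p): 0.8 > 0, so result = 0
((p -> ~p) | q) = max(0, 0.9) = 0.9
(((p -> ~p) | q) -> r): 0.9 > 0.6, so result = 0.6
((r | (r & ((r & r) | q))) -> (((p -> ~p) | q) -> r)): 0.6 ≤ 0.6, so result = 1
(((((p -> ~p) | q) -> r) -> (r | (r & ((r & r) | q)))) | ((r | (r & ((r & r) | q))) -> (((p -> ~p) | q) -> r))) = max(1, 1) = 1

1.00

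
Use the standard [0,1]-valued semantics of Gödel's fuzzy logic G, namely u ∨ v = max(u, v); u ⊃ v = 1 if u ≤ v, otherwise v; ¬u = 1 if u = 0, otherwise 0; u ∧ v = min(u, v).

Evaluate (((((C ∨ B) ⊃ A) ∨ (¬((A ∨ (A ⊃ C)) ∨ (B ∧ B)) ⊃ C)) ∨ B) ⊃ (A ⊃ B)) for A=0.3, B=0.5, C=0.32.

(C ∨ B) = max(0.32, 0.5) = 0.5
((C ∨ B) ⊃ A): 0.5 > 0.3, so result = 0.3
(A ⊃ C): 0.3 ≤ 0.32, so result = 1
(A ∨ (A ⊃ C)) = max(0.3, 1) = 1
(B ∧ B) = min(0.5, 0.5) = 0.5
((A ∨ (A ⊃ C)) ∨ (B ∧ B)) = max(1, 0.5) = 1
¬((A ∨ (A ⊃ C)) ∨ (B ∧ B)): Gödel ¬ of 1 = 0 (operand ≠ 0)
(¬((A ∨ (A ⊃ C)) ∨ (B ∧ B)) ⊃ C): 0 ≤ 0.32, so result = 1
(((C ∨ B) ⊃ A) ∨ (¬((A ∨ (A ⊃ C)) ∨ (B ∧ B)) ⊃ C)) = max(0.3, 1) = 1
((((C ∨ B) ⊃ A) ∨ (¬((A ∨ (A ⊃ C)) ∨ (B ∧ B)) ⊃ C)) ∨ B) = max(1, 0.5) = 1
(A ⊃ B): 0.3 ≤ 0.5, so result = 1
(((((C ∨ B) ⊃ A) ∨ (¬((A ∨ (A ⊃ C)) ∨ (B ∧ B)) ⊃ C)) ∨ B) ⊃ (A ⊃ B)): 1 ≤ 1, so result = 1

1.00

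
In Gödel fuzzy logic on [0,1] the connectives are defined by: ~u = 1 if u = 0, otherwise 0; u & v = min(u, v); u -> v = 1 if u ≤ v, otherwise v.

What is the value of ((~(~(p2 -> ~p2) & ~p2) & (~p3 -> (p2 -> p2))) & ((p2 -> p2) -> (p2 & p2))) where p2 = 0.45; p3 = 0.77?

0.45

~p2: Gödel ¬ of 0.45 = 0 (operand ≠ 0)
(p2 -> ~p2): 0.45 > 0, so result = 0
~(p2 -> ~p2): Gödel ¬ of 0 = 1 (operand is 0)
~p2: Gödel ¬ of 0.45 = 0 (operand ≠ 0)
(~(p2 -> ~p2) & ~p2) = min(1, 0) = 0
~(~(p2 -> ~p2) & ~p2): Gödel ¬ of 0 = 1 (operand is 0)
~p3: Gödel ¬ of 0.77 = 0 (operand ≠ 0)
(p2 -> p2): 0.45 ≤ 0.45, so result = 1
(~p3 -> (p2 -> p2)): 0 ≤ 1, so result = 1
(~(~(p2 -> ~p2) & ~p2) & (~p3 -> (p2 -> p2))) = min(1, 1) = 1
(p2 -> p2): 0.45 ≤ 0.45, so result = 1
(p2 & p2) = min(0.45, 0.45) = 0.45
((p2 -> p2) -> (p2 & p2)): 1 > 0.45, so result = 0.45
((~(~(p2 -> ~p2) & ~p2) & (~p3 -> (p2 -> p2))) & ((p2 -> p2) -> (p2 & p2))) = min(1, 0.45) = 0.45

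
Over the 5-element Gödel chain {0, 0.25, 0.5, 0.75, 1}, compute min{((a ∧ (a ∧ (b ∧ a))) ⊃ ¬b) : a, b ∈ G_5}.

0.00

The minimum is attained at a = 0.25, b = 0.25:
  (b ∧ a) = min(0.25, 0.25) = 0.25
  (a ∧ (b ∧ a)) = min(0.25, 0.25) = 0.25
  (a ∧ (a ∧ (b ∧ a))) = min(0.25, 0.25) = 0.25
  ¬b: Gödel ¬ of 0.25 = 0 (operand ≠ 0)
  ((a ∧ (a ∧ (b ∧ a))) ⊃ ¬b): 0.25 > 0, so result = 0
Checking all 25 assignments confirms none give a value below 0.00.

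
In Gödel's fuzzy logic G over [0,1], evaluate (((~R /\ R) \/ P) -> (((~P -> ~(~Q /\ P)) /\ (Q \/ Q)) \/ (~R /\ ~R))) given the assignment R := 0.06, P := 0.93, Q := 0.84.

0.84

~R: Gödel ¬ of 0.06 = 0 (operand ≠ 0)
(~R /\ R) = min(0, 0.06) = 0
((~R /\ R) \/ P) = max(0, 0.93) = 0.93
~P: Gödel ¬ of 0.93 = 0 (operand ≠ 0)
~Q: Gödel ¬ of 0.84 = 0 (operand ≠ 0)
(~Q /\ P) = min(0, 0.93) = 0
~(~Q /\ P): Gödel ¬ of 0 = 1 (operand is 0)
(~P -> ~(~Q /\ P)): 0 ≤ 1, so result = 1
(Q \/ Q) = max(0.84, 0.84) = 0.84
((~P -> ~(~Q /\ P)) /\ (Q \/ Q)) = min(1, 0.84) = 0.84
~R: Gödel ¬ of 0.06 = 0 (operand ≠ 0)
~R: Gödel ¬ of 0.06 = 0 (operand ≠ 0)
(~R /\ ~R) = min(0, 0) = 0
(((~P -> ~(~Q /\ P)) /\ (Q \/ Q)) \/ (~R /\ ~R)) = max(0.84, 0) = 0.84
(((~R /\ R) \/ P) -> (((~P -> ~(~Q /\ P)) /\ (Q \/ Q)) \/ (~R /\ ~R))): 0.93 > 0.84, so result = 0.84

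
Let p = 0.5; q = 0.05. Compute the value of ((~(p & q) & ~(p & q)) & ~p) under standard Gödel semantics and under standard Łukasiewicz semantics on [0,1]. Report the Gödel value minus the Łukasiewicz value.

-0.50

Gödel evaluation:
  (p & q) = min(0.5, 0.05) = 0.05
  ~(p & q): Gödel ¬ of 0.05 = 0 (operand ≠ 0)
  (p & q) = min(0.5, 0.05) = 0.05
  ~(p & q): Gödel ¬ of 0.05 = 0 (operand ≠ 0)
  (~(p & q) & ~(p & q)) = min(0, 0) = 0
  ~p: Gödel ¬ of 0.5 = 0 (operand ≠ 0)
  ((~(p & q) & ~(p & q)) & ~p) = min(0, 0) = 0
  Gödel value = 0
Łukasiewicz evaluation:
  (p & q) = min(0.5, 0.05) = 0.05
  ~(p & q): Łukasiewicz ¬ gives 1 − 0.05 = 0.95
  (p & q) = min(0.5, 0.05) = 0.05
  ~(p & q): Łukasiewicz ¬ gives 1 − 0.05 = 0.95
  (~(p & q) & ~(p & q)) = min(0.95, 0.95) = 0.95
  ~p: Łukasiewicz ¬ gives 1 − 0.5 = 0.5
  ((~(p & q) & ~(p & q)) & ~p) = min(0.95, 0.5) = 0.5
  Łukasiewicz value = 0.5
Difference: 0 − 0.5 = -0.50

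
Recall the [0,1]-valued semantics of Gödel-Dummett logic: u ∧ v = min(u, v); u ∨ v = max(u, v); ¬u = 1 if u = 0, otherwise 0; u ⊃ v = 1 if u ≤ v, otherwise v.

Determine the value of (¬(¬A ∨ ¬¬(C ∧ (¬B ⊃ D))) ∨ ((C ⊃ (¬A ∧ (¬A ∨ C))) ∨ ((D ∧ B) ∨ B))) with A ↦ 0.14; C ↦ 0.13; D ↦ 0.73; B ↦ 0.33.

0.33

¬A: Gödel ¬ of 0.14 = 0 (operand ≠ 0)
¬B: Gödel ¬ of 0.33 = 0 (operand ≠ 0)
(¬B ⊃ D): 0 ≤ 0.73, so result = 1
(C ∧ (¬B ⊃ D)) = min(0.13, 1) = 0.13
¬(C ∧ (¬B ⊃ D)): Gödel ¬ of 0.13 = 0 (operand ≠ 0)
¬¬(C ∧ (¬B ⊃ D)): Gödel ¬ of 0 = 1 (operand is 0)
(¬A ∨ ¬¬(C ∧ (¬B ⊃ D))) = max(0, 1) = 1
¬(¬A ∨ ¬¬(C ∧ (¬B ⊃ D))): Gödel ¬ of 1 = 0 (operand ≠ 0)
¬A: Gödel ¬ of 0.14 = 0 (operand ≠ 0)
¬A: Gödel ¬ of 0.14 = 0 (operand ≠ 0)
(¬A ∨ C) = max(0, 0.13) = 0.13
(¬A ∧ (¬A ∨ C)) = min(0, 0.13) = 0
(C ⊃ (¬A ∧ (¬A ∨ C))): 0.13 > 0, so result = 0
(D ∧ B) = min(0.73, 0.33) = 0.33
((D ∧ B) ∨ B) = max(0.33, 0.33) = 0.33
((C ⊃ (¬A ∧ (¬A ∨ C))) ∨ ((D ∧ B) ∨ B)) = max(0, 0.33) = 0.33
(¬(¬A ∨ ¬¬(C ∧ (¬B ⊃ D))) ∨ ((C ⊃ (¬A ∧ (¬A ∨ C))) ∨ ((D ∧ B) ∨ B))) = max(0, 0.33) = 0.33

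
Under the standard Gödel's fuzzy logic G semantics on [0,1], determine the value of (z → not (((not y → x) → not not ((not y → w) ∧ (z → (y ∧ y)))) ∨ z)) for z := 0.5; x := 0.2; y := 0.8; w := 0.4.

not y: Gödel ¬ of 0.8 = 0 (operand ≠ 0)
(not y → x): 0 ≤ 0.2, so result = 1
not y: Gödel ¬ of 0.8 = 0 (operand ≠ 0)
(not y → w): 0 ≤ 0.4, so result = 1
(y ∧ y) = min(0.8, 0.8) = 0.8
(z → (y ∧ y)): 0.5 ≤ 0.8, so result = 1
((not y → w) ∧ (z → (y ∧ y))) = min(1, 1) = 1
not ((not y → w) ∧ (z → (y ∧ y))): Gödel ¬ of 1 = 0 (operand ≠ 0)
not not ((not y → w) ∧ (z → (y ∧ y))): Gödel ¬ of 0 = 1 (operand is 0)
((not y → x) → not not ((not y → w) ∧ (z → (y ∧ y)))): 1 ≤ 1, so result = 1
(((not y → x) → not not ((not y → w) ∧ (z → (y ∧ y)))) ∨ z) = max(1, 0.5) = 1
not (((not y → x) → not not ((not y → w) ∧ (z → (y ∧ y)))) ∨ z): Gödel ¬ of 1 = 0 (operand ≠ 0)
(z → not (((not y → x) → not not ((not y → w) ∧ (z → (y ∧ y)))) ∨ z)): 0.5 > 0, so result = 0

0.00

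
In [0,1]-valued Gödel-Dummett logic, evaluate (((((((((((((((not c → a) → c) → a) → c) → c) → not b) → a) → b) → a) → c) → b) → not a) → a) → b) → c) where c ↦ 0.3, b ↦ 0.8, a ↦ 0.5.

0.30

not c: Gödel ¬ of 0.3 = 0 (operand ≠ 0)
(not c → a): 0 ≤ 0.5, so result = 1
((not c → a) → c): 1 > 0.3, so result = 0.3
(((not c → a) → c) → a): 0.3 ≤ 0.5, so result = 1
((((not c → a) → c) → a) → c): 1 > 0.3, so result = 0.3
(((((not c → a) → c) → a) → c) → c): 0.3 ≤ 0.3, so result = 1
not b: Gödel ¬ of 0.8 = 0 (operand ≠ 0)
((((((not c → a) → c) → a) → c) → c) → not b): 1 > 0, so result = 0
(((((((not c → a) → c) → a) → c) → c) → not b) → a): 0 ≤ 0.5, so result = 1
((((((((not c → a) → c) → a) → c) → c) → not b) → a) → b): 1 > 0.8, so result = 0.8
(((((((((not c → a) → c) → a) → c) → c) → not b) → a) → b) → a): 0.8 > 0.5, so result = 0.5
((((((((((not c → a) → c) → a) → c) → c) → not b) → a) → b) → a) → c): 0.5 > 0.3, so result = 0.3
(((((((((((not c → a) → c) → a) → c) → c) → not b) → a) → b) → a) → c) → b): 0.3 ≤ 0.8, so result = 1
not a: Gödel ¬ of 0.5 = 0 (operand ≠ 0)
((((((((((((not c → a) → c) → a) → c) → c) → not b) → a) → b) → a) → c) → b) → not a): 1 > 0, so result = 0
(((((((((((((not c → a) → c) → a) → c) → c) → not b) → a) → b) → a) → c) → b) → not a) → a): 0 ≤ 0.5, so result = 1
((((((((((((((not c → a) → c) → a) → c) → c) → not b) → a) → b) → a) → c) → b) → not a) → a) → b): 1 > 0.8, so result = 0.8
(((((((((((((((not c → a) → c) → a) → c) → c) → not b) → a) → b) → a) → c) → b) → not a) → a) → b) → c): 0.8 > 0.3, so result = 0.3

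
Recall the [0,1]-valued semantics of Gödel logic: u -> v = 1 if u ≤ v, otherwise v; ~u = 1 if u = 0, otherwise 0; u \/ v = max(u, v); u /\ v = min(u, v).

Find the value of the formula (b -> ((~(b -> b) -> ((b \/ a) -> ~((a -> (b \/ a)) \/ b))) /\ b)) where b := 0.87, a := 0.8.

(b -> b): 0.87 ≤ 0.87, so result = 1
~(b -> b): Gödel ¬ of 1 = 0 (operand ≠ 0)
(b \/ a) = max(0.87, 0.8) = 0.87
(b \/ a) = max(0.87, 0.8) = 0.87
(a -> (b \/ a)): 0.8 ≤ 0.87, so result = 1
((a -> (b \/ a)) \/ b) = max(1, 0.87) = 1
~((a -> (b \/ a)) \/ b): Gödel ¬ of 1 = 0 (operand ≠ 0)
((b \/ a) -> ~((a -> (b \/ a)) \/ b)): 0.87 > 0, so result = 0
(~(b -> b) -> ((b \/ a) -> ~((a -> (b \/ a)) \/ b))): 0 ≤ 0, so result = 1
((~(b -> b) -> ((b \/ a) -> ~((a -> (b \/ a)) \/ b))) /\ b) = min(1, 0.87) = 0.87
(b -> ((~(b -> b) -> ((b \/ a) -> ~((a -> (b \/ a)) \/ b))) /\ b)): 0.87 ≤ 0.87, so result = 1

1.00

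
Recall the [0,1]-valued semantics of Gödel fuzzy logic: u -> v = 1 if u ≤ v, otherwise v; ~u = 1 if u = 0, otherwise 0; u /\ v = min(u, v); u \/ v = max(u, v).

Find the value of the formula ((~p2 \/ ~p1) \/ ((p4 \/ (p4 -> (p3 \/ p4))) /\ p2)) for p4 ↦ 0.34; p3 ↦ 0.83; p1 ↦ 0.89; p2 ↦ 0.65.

0.65

~p2: Gödel ¬ of 0.65 = 0 (operand ≠ 0)
~p1: Gödel ¬ of 0.89 = 0 (operand ≠ 0)
(~p2 \/ ~p1) = max(0, 0) = 0
(p3 \/ p4) = max(0.83, 0.34) = 0.83
(p4 -> (p3 \/ p4)): 0.34 ≤ 0.83, so result = 1
(p4 \/ (p4 -> (p3 \/ p4))) = max(0.34, 1) = 1
((p4 \/ (p4 -> (p3 \/ p4))) /\ p2) = min(1, 0.65) = 0.65
((~p2 \/ ~p1) \/ ((p4 \/ (p4 -> (p3 \/ p4))) /\ p2)) = max(0, 0.65) = 0.65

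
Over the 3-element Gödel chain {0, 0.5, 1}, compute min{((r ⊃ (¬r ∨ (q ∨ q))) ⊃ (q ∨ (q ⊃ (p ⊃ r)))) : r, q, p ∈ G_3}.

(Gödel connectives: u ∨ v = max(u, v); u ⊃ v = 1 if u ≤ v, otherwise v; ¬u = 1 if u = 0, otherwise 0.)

0.50

The minimum is attained at r = 0, q = 0.5, p = 0.5:
  ¬r: Gödel ¬ of 0 = 1 (operand is 0)
  (q ∨ q) = max(0.5, 0.5) = 0.5
  (¬r ∨ (q ∨ q)) = max(1, 0.5) = 1
  (r ⊃ (¬r ∨ (q ∨ q))): 0 ≤ 1, so result = 1
  (p ⊃ r): 0.5 > 0, so result = 0
  (q ⊃ (p ⊃ r)): 0.5 > 0, so result = 0
  (q ∨ (q ⊃ (p ⊃ r))) = max(0.5, 0) = 0.5
  ((r ⊃ (¬r ∨ (q ∨ q))) ⊃ (q ∨ (q ⊃ (p ⊃ r)))): 1 > 0.5, so result = 0.5
Checking all 27 assignments confirms none give a value below 0.50.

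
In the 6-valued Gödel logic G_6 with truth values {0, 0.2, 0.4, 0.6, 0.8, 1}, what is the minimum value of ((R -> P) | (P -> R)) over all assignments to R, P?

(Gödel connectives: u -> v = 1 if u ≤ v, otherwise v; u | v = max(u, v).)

Every assignment gives 1. For instance at R = 0, P = 0:
  (R -> P): 0 ≤ 0, so result = 1
  (P -> R): 0 ≤ 0, so result = 1
  ((R -> P) | (P -> R)) = max(1, 1) = 1
All 36 assignments give value 1 — the formula is a G_6-tautology.

1.00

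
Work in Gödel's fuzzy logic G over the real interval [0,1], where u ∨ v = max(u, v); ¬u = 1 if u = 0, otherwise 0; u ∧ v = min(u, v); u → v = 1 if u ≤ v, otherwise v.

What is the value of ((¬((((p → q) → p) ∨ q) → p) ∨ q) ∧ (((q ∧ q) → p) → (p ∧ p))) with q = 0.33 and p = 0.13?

0.33

(p → q): 0.13 ≤ 0.33, so result = 1
((p → q) → p): 1 > 0.13, so result = 0.13
(((p → q) → p) ∨ q) = max(0.13, 0.33) = 0.33
((((p → q) → p) ∨ q) → p): 0.33 > 0.13, so result = 0.13
¬((((p → q) → p) ∨ q) → p): Gödel ¬ of 0.13 = 0 (operand ≠ 0)
(¬((((p → q) → p) ∨ q) → p) ∨ q) = max(0, 0.33) = 0.33
(q ∧ q) = min(0.33, 0.33) = 0.33
((q ∧ q) → p): 0.33 > 0.13, so result = 0.13
(p ∧ p) = min(0.13, 0.13) = 0.13
(((q ∧ q) → p) → (p ∧ p)): 0.13 ≤ 0.13, so result = 1
((¬((((p → q) → p) ∨ q) → p) ∨ q) ∧ (((q ∧ q) → p) → (p ∧ p))) = min(0.33, 1) = 0.33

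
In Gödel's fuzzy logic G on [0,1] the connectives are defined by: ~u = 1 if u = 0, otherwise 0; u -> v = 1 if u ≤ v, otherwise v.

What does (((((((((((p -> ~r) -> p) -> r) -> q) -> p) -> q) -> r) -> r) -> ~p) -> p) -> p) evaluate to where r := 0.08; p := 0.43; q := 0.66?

~r: Gödel ¬ of 0.08 = 0 (operand ≠ 0)
(p -> ~r): 0.43 > 0, so result = 0
((p -> ~r) -> p): 0 ≤ 0.43, so result = 1
(((p -> ~r) -> p) -> r): 1 > 0.08, so result = 0.08
((((p -> ~r) -> p) -> r) -> q): 0.08 ≤ 0.66, so result = 1
(((((p -> ~r) -> p) -> r) -> q) -> p): 1 > 0.43, so result = 0.43
((((((p -> ~r) -> p) -> r) -> q) -> p) -> q): 0.43 ≤ 0.66, so result = 1
(((((((p -> ~r) -> p) -> r) -> q) -> p) -> q) -> r): 1 > 0.08, so result = 0.08
((((((((p -> ~r) -> p) -> r) -> q) -> p) -> q) -> r) -> r): 0.08 ≤ 0.08, so result = 1
~p: Gödel ¬ of 0.43 = 0 (operand ≠ 0)
(((((((((p -> ~r) -> p) -> r) -> q) -> p) -> q) -> r) -> r) -> ~p): 1 > 0, so result = 0
((((((((((p -> ~r) -> p) -> r) -> q) -> p) -> q) -> r) -> r) -> ~p) -> p): 0 ≤ 0.43, so result = 1
(((((((((((p -> ~r) -> p) -> r) -> q) -> p) -> q) -> r) -> r) -> ~p) -> p) -> p): 1 > 0.43, so result = 0.43

0.43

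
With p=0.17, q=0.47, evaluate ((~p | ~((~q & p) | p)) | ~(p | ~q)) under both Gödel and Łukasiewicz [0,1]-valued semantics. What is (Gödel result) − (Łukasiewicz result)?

Gödel evaluation:
  ~p: Gödel ¬ of 0.17 = 0 (operand ≠ 0)
  ~q: Gödel ¬ of 0.47 = 0 (operand ≠ 0)
  (~q & p) = min(0, 0.17) = 0
  ((~q & p) | p) = max(0, 0.17) = 0.17
  ~((~q & p) | p): Gödel ¬ of 0.17 = 0 (operand ≠ 0)
  (~p | ~((~q & p) | p)) = max(0, 0) = 0
  ~q: Gödel ¬ of 0.47 = 0 (operand ≠ 0)
  (p | ~q) = max(0.17, 0) = 0.17
  ~(p | ~q): Gödel ¬ of 0.17 = 0 (operand ≠ 0)
  ((~p | ~((~q & p) | p)) | ~(p | ~q)) = max(0, 0) = 0
  Gödel value = 0
Łukasiewicz evaluation:
  ~p: Łukasiewicz ¬ gives 1 − 0.17 = 0.83
  ~q: Łukasiewicz ¬ gives 1 − 0.47 = 0.53
  (~q & p) = min(0.53, 0.17) = 0.17
  ((~q & p) | p) = max(0.17, 0.17) = 0.17
  ~((~q & p) | p): Łukasiewicz ¬ gives 1 − 0.17 = 0.83
  (~p | ~((~q & p) | p)) = max(0.83, 0.83) = 0.83
  ~q: Łukasiewicz ¬ gives 1 − 0.47 = 0.53
  (p | ~q) = max(0.17, 0.53) = 0.53
  ~(p | ~q): Łukasiewicz ¬ gives 1 − 0.53 = 0.47
  ((~p | ~((~q & p) | p)) | ~(p | ~q)) = max(0.83, 0.47) = 0.83
  Łukasiewicz value = 0.83
Difference: 0 − 0.83 = -0.83

-0.83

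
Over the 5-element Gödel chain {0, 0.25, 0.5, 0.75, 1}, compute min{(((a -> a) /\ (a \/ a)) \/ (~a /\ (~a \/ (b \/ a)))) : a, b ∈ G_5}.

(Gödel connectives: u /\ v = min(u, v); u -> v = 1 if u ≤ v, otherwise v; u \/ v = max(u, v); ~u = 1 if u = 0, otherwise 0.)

0.25

The minimum is attained at a = 0.25, b = 0:
  (a -> a): 0.25 ≤ 0.25, so result = 1
  (a \/ a) = max(0.25, 0.25) = 0.25
  ((a -> a) /\ (a \/ a)) = min(1, 0.25) = 0.25
  ~a: Gödel ¬ of 0.25 = 0 (operand ≠ 0)
  ~a: Gödel ¬ of 0.25 = 0 (operand ≠ 0)
  (b \/ a) = max(0, 0.25) = 0.25
  (~a \/ (b \/ a)) = max(0, 0.25) = 0.25
  (~a /\ (~a \/ (b \/ a))) = min(0, 0.25) = 0
  (((a -> a) /\ (a \/ a)) \/ (~a /\ (~a \/ (b \/ a)))) = max(0.25, 0) = 0.25
Checking all 25 assignments confirms none give a value below 0.25.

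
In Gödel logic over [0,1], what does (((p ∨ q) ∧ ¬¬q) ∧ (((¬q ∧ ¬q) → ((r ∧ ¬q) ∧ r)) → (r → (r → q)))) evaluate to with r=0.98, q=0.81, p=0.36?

0.81

(p ∨ q) = max(0.36, 0.81) = 0.81
¬q: Gödel ¬ of 0.81 = 0 (operand ≠ 0)
¬¬q: Gödel ¬ of 0 = 1 (operand is 0)
((p ∨ q) ∧ ¬¬q) = min(0.81, 1) = 0.81
¬q: Gödel ¬ of 0.81 = 0 (operand ≠ 0)
¬q: Gödel ¬ of 0.81 = 0 (operand ≠ 0)
(¬q ∧ ¬q) = min(0, 0) = 0
¬q: Gödel ¬ of 0.81 = 0 (operand ≠ 0)
(r ∧ ¬q) = min(0.98, 0) = 0
((r ∧ ¬q) ∧ r) = min(0, 0.98) = 0
((¬q ∧ ¬q) → ((r ∧ ¬q) ∧ r)): 0 ≤ 0, so result = 1
(r → q): 0.98 > 0.81, so result = 0.81
(r → (r → q)): 0.98 > 0.81, so result = 0.81
(((¬q ∧ ¬q) → ((r ∧ ¬q) ∧ r)) → (r → (r → q))): 1 > 0.81, so result = 0.81
(((p ∨ q) ∧ ¬¬q) ∧ (((¬q ∧ ¬q) → ((r ∧ ¬q) ∧ r)) → (r → (r → q)))) = min(0.81, 0.81) = 0.81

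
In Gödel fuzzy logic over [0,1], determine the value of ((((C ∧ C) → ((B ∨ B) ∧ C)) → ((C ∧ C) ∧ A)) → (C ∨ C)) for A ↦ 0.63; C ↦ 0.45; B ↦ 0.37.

(C ∧ C) = min(0.45, 0.45) = 0.45
(B ∨ B) = max(0.37, 0.37) = 0.37
((B ∨ B) ∧ C) = min(0.37, 0.45) = 0.37
((C ∧ C) → ((B ∨ B) ∧ C)): 0.45 > 0.37, so result = 0.37
(C ∧ C) = min(0.45, 0.45) = 0.45
((C ∧ C) ∧ A) = min(0.45, 0.63) = 0.45
(((C ∧ C) → ((B ∨ B) ∧ C)) → ((C ∧ C) ∧ A)): 0.37 ≤ 0.45, so result = 1
(C ∨ C) = max(0.45, 0.45) = 0.45
((((C ∧ C) → ((B ∨ B) ∧ C)) → ((C ∧ C) ∧ A)) → (C ∨ C)): 1 > 0.45, so result = 0.45

0.45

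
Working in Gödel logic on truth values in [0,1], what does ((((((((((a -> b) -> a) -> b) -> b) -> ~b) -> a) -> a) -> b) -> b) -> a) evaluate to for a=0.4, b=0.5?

(a -> b): 0.4 ≤ 0.5, so result = 1
((a -> b) -> a): 1 > 0.4, so result = 0.4
(((a -> b) -> a) -> b): 0.4 ≤ 0.5, so result = 1
((((a -> b) -> a) -> b) -> b): 1 > 0.5, so result = 0.5
~b: Gödel ¬ of 0.5 = 0 (operand ≠ 0)
(((((a -> b) -> a) -> b) -> b) -> ~b): 0.5 > 0, so result = 0
((((((a -> b) -> a) -> b) -> b) -> ~b) -> a): 0 ≤ 0.4, so result = 1
(((((((a -> b) -> a) -> b) -> b) -> ~b) -> a) -> a): 1 > 0.4, so result = 0.4
((((((((a -> b) -> a) -> b) -> b) -> ~b) -> a) -> a) -> b): 0.4 ≤ 0.5, so result = 1
(((((((((a -> b) -> a) -> b) -> b) -> ~b) -> a) -> a) -> b) -> b): 1 > 0.5, so result = 0.5
((((((((((a -> b) -> a) -> b) -> b) -> ~b) -> a) -> a) -> b) -> b) -> a): 0.5 > 0.4, so result = 0.4

0.40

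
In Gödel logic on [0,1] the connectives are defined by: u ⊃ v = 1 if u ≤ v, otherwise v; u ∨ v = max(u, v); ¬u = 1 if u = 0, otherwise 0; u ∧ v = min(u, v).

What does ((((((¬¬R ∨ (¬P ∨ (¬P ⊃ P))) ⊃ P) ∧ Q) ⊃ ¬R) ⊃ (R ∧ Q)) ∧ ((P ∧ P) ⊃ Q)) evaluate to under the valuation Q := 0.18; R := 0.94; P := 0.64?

0.18

¬R: Gödel ¬ of 0.94 = 0 (operand ≠ 0)
¬¬R: Gödel ¬ of 0 = 1 (operand is 0)
¬P: Gödel ¬ of 0.64 = 0 (operand ≠ 0)
¬P: Gödel ¬ of 0.64 = 0 (operand ≠ 0)
(¬P ⊃ P): 0 ≤ 0.64, so result = 1
(¬P ∨ (¬P ⊃ P)) = max(0, 1) = 1
(¬¬R ∨ (¬P ∨ (¬P ⊃ P))) = max(1, 1) = 1
((¬¬R ∨ (¬P ∨ (¬P ⊃ P))) ⊃ P): 1 > 0.64, so result = 0.64
(((¬¬R ∨ (¬P ∨ (¬P ⊃ P))) ⊃ P) ∧ Q) = min(0.64, 0.18) = 0.18
¬R: Gödel ¬ of 0.94 = 0 (operand ≠ 0)
((((¬¬R ∨ (¬P ∨ (¬P ⊃ P))) ⊃ P) ∧ Q) ⊃ ¬R): 0.18 > 0, so result = 0
(R ∧ Q) = min(0.94, 0.18) = 0.18
(((((¬¬R ∨ (¬P ∨ (¬P ⊃ P))) ⊃ P) ∧ Q) ⊃ ¬R) ⊃ (R ∧ Q)): 0 ≤ 0.18, so result = 1
(P ∧ P) = min(0.64, 0.64) = 0.64
((P ∧ P) ⊃ Q): 0.64 > 0.18, so result = 0.18
((((((¬¬R ∨ (¬P ∨ (¬P ⊃ P))) ⊃ P) ∧ Q) ⊃ ¬R) ⊃ (R ∧ Q)) ∧ ((P ∧ P) ⊃ Q)) = min(1, 0.18) = 0.18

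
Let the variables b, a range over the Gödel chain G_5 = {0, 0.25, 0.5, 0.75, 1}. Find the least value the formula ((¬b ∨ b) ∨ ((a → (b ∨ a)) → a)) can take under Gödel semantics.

0.25

The minimum is attained at b = 0.25, a = 0:
  ¬b: Gödel ¬ of 0.25 = 0 (operand ≠ 0)
  (¬b ∨ b) = max(0, 0.25) = 0.25
  (b ∨ a) = max(0.25, 0) = 0.25
  (a → (b ∨ a)): 0 ≤ 0.25, so result = 1
  ((a → (b ∨ a)) → a): 1 > 0, so result = 0
  ((¬b ∨ b) ∨ ((a → (b ∨ a)) → a)) = max(0.25, 0) = 0.25
Checking all 25 assignments confirms none give a value below 0.25.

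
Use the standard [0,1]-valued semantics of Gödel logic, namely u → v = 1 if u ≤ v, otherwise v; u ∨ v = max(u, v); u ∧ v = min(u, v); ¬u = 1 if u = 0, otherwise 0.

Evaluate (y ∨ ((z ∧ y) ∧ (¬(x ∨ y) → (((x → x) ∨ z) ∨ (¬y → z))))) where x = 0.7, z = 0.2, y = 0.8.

(z ∧ y) = min(0.2, 0.8) = 0.2
(x ∨ y) = max(0.7, 0.8) = 0.8
¬(x ∨ y): Gödel ¬ of 0.8 = 0 (operand ≠ 0)
(x → x): 0.7 ≤ 0.7, so result = 1
((x → x) ∨ z) = max(1, 0.2) = 1
¬y: Gödel ¬ of 0.8 = 0 (operand ≠ 0)
(¬y → z): 0 ≤ 0.2, so result = 1
(((x → x) ∨ z) ∨ (¬y → z)) = max(1, 1) = 1
(¬(x ∨ y) → (((x → x) ∨ z) ∨ (¬y → z))): 0 ≤ 1, so result = 1
((z ∧ y) ∧ (¬(x ∨ y) → (((x → x) ∨ z) ∨ (¬y → z)))) = min(0.2, 1) = 0.2
(y ∨ ((z ∧ y) ∧ (¬(x ∨ y) → (((x → x) ∨ z) ∨ (¬y → z))))) = max(0.8, 0.2) = 0.8

0.80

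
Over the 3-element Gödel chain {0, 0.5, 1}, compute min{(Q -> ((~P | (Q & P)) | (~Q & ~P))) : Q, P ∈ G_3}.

The minimum is attained at Q = 1, P = 0.5:
  ~P: Gödel ¬ of 0.5 = 0 (operand ≠ 0)
  (Q & P) = min(1, 0.5) = 0.5
  (~P | (Q & P)) = max(0, 0.5) = 0.5
  ~Q: Gödel ¬ of 1 = 0 (operand ≠ 0)
  ~P: Gödel ¬ of 0.5 = 0 (operand ≠ 0)
  (~Q & ~P) = min(0, 0) = 0
  ((~P | (Q & P)) | (~Q & ~P)) = max(0.5, 0) = 0.5
  (Q -> ((~P | (Q & P)) | (~Q & ~P))): 1 > 0.5, so result = 0.5
Checking all 9 assignments confirms none give a value below 0.50.

0.50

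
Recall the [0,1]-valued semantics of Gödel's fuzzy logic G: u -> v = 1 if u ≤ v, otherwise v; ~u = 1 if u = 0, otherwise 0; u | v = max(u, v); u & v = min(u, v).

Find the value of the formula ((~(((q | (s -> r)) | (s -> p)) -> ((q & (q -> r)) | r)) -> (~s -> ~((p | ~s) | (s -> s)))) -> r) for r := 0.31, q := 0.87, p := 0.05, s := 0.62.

(s -> r): 0.62 > 0.31, so result = 0.31
(q | (s -> r)) = max(0.87, 0.31) = 0.87
(s -> p): 0.62 > 0.05, so result = 0.05
((q | (s -> r)) | (s -> p)) = max(0.87, 0.05) = 0.87
(q -> r): 0.87 > 0.31, so result = 0.31
(q & (q -> r)) = min(0.87, 0.31) = 0.31
((q & (q -> r)) | r) = max(0.31, 0.31) = 0.31
(((q | (s -> r)) | (s -> p)) -> ((q & (q -> r)) | r)): 0.87 > 0.31, so result = 0.31
~(((q | (s -> r)) | (s -> p)) -> ((q & (q -> r)) | r)): Gödel ¬ of 0.31 = 0 (operand ≠ 0)
~s: Gödel ¬ of 0.62 = 0 (operand ≠ 0)
~s: Gödel ¬ of 0.62 = 0 (operand ≠ 0)
(p | ~s) = max(0.05, 0) = 0.05
(s -> s): 0.62 ≤ 0.62, so result = 1
((p | ~s) | (s -> s)) = max(0.05, 1) = 1
~((p | ~s) | (s -> s)): Gödel ¬ of 1 = 0 (operand ≠ 0)
(~s -> ~((p | ~s) | (s -> s))): 0 ≤ 0, so result = 1
(~(((q | (s -> r)) | (s -> p)) -> ((q & (q -> r)) | r)) -> (~s -> ~((p | ~s) | (s -> s)))): 0 ≤ 1, so result = 1
((~(((q | (s -> r)) | (s -> p)) -> ((q & (q -> r)) | r)) -> (~s -> ~((p | ~s) | (s -> s)))) -> r): 1 > 0.31, so result = 0.31

0.31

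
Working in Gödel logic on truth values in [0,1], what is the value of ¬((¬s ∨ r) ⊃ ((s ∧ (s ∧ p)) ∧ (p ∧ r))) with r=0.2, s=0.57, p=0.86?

0.00

¬s: Gödel ¬ of 0.57 = 0 (operand ≠ 0)
(¬s ∨ r) = max(0, 0.2) = 0.2
(s ∧ p) = min(0.57, 0.86) = 0.57
(s ∧ (s ∧ p)) = min(0.57, 0.57) = 0.57
(p ∧ r) = min(0.86, 0.2) = 0.2
((s ∧ (s ∧ p)) ∧ (p ∧ r)) = min(0.57, 0.2) = 0.2
((¬s ∨ r) ⊃ ((s ∧ (s ∧ p)) ∧ (p ∧ r))): 0.2 ≤ 0.2, so result = 1
¬((¬s ∨ r) ⊃ ((s ∧ (s ∧ p)) ∧ (p ∧ r))): Gödel ¬ of 1 = 0 (operand ≠ 0)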